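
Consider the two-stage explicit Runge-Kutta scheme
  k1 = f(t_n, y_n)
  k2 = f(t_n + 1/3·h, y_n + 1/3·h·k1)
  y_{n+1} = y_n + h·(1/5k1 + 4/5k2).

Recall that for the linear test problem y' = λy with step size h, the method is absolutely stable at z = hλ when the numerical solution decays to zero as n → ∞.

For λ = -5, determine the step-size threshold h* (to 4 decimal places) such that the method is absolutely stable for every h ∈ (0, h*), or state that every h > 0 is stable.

Test eqn y'=λy, z=hλ:
  k1=λy_n ⇒ h·k1=z·y_n;  k2=λ(1+1/3z)y_n ⇒ h·k2=z(1+1/3z)y_n
  y_{n+1}/y_n = 1 + 1/5z + 4/5z(1+1/3z) = 1 + z + 4/15z²
  R(z) = 1 + z + 4/15z².

Boundary: |R(x)|=1, x<0.
x=-0.46: |R|=0.5964
R=1: x+4/15x²=0 ⇒ x=−15/4=-3.7500; min R=1−1/(4·4/15)=0.0625>−1
Confirm numerically:
  x=-2.834: |R|=0.30775 <1
  x=-2.204: |R|=0.09136 <1
  x=-1.714: |R|=0.06941 <1
  x=-3.805: |R|=1.05581 >1
  x=-3.773: |R|=1.02314 >1
So |R|<1 on (-3.7500, 0).

(-3.7500,0); λ=-5 ⇒ h* = (15/4)/5 = 0.7500.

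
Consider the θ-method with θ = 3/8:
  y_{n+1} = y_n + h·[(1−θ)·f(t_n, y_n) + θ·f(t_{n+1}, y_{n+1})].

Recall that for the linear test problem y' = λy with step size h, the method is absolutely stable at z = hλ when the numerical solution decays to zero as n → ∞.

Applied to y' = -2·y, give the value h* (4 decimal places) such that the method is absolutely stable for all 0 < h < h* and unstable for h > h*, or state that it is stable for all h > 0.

(-8.0000,0); λ=-2 ⇒ h* = (8)/2 = 4.0000.

Set f=λy, z=hλ:
  y_{n+1} = y_n + z·[5/8·y_n + 3/8·y_{n+1}] ⇒ (1 − 3/8z)y_{n+1} = (1 + 5/8z)y_n
  so R(z) = (1 + 5/8z)/(1 − 3/8z).

Find x<0 with |R(x)|<1.
x=-0.65: |R|=0.4774
R=−1: 1+5/8x = −1+3/8x ⇒ -1/4x=2 ⇒ x=2/(-1/4)=-8.0000
Confirm numerically:
  x=-7.013: |R|=0.93202 <1
  x=-5.847: |R|=0.83141 <1
  x=-5.106: |R|=0.75178 <1
  x=-3.457: |R|=0.50542 <1
  x=-8.339: |R|=1.02053 >1
  x=-8.033: |R|=1.00206 >1
Stable set (-8.0000, 0).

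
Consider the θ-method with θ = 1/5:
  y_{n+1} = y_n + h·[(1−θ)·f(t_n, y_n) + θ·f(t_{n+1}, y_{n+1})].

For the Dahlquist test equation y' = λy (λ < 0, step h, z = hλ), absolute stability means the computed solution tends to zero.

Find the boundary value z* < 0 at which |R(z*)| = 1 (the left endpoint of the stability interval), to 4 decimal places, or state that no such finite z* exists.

z* = -3.3333.

Set f=λy, z=hλ:
  y_{n+1} = y_n + z·[4/5·y_n + 1/5·y_{n+1}] ⇒ (1 − 1/5z)y_{n+1} = (1 + 4/5z)y_n
  ⇒ R(z) = (1 + 4/5z)/(1 − 1/5z).

Solve |R(x)|<1 on ℝ⁻.
x=-0.71: |R|=0.3783
R=−1: 1+4/5x = −1+1/5x ⇒ -3/5x=2 ⇒ x=2/(-3/5)=-3.3333
Confirm numerically:
  x=-2.966: |R|=0.86166 <1
  x=-2.645: |R|=0.72989 <1
  x=-2.510: |R|=0.67111 <1
  x=-3.691: |R|=1.12346 >1
  x=-3.557: |R|=1.07842 >1
Interval (-3.3333, 0).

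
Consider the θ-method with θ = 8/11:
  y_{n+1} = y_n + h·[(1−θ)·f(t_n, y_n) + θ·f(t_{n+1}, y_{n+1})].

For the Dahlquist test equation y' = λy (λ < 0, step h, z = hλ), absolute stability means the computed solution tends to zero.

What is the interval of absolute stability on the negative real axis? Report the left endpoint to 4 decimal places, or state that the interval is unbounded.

unbounded; (−∞, 0).

On y'=λy, z=hλ:
  y_{n+1} = y_n + z·[3/11·y_n + 8/11·y_{n+1}] ⇒ (1 − 8/11z)y_{n+1} = (1 + 3/11z)y_n
  R(z) = (1 + 3/11z)/(1 − 8/11z).

Boundary: |R(x)|=1, x<0.
x=-0.84: |R|=0.4786
x=-2: |R|=0.1852
x=-10: |R|=0.2088
x=-100: |R|=0.3564
θ=8/11≥1/2 ⇒ |1+3/11x|<|1−8/11x| ∀x<0 ⇒ unbounded interval.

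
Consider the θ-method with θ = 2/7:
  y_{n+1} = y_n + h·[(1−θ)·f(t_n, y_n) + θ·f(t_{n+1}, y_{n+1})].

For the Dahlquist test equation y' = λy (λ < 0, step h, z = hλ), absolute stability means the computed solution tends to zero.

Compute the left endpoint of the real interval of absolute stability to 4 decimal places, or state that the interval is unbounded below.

left endpoint -4.6667.

On y'=λy, z=hλ:
  y_{n+1} = y_n + z·[5/7·y_n + 2/7·y_{n+1}] ⇒ (1 − 2/7z)y_{n+1} = (1 + 5/7z)y_n
  R(z) = (1 + 5/7z)/(1 − 2/7z).

Need |R(x)|<1, x<0.
x=-1.34: |R|=0.0310
R=−1: 1+5/7x = −1+2/7x ⇒ -3/7x=2 ⇒ x=2/(-3/7)=-4.6667
Confirm numerically:
  x=-4.424: |R|=0.95406 <1
  x=-3.698: |R|=0.79814 <1
  x=-3.373: |R|=0.71766 <1
  x=-2.369: |R|=0.41276 <1
  x=-5.183: |R|=1.08920 >1
  x=-4.824: |R|=1.02835 >1
Interval (-4.6667, 0).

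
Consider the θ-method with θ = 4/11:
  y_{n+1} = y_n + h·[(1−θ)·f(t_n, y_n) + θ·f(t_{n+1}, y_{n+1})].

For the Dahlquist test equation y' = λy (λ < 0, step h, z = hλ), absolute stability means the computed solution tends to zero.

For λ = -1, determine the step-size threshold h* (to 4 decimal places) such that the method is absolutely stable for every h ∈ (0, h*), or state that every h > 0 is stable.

On y'=λy, z=hλ:
  y_{n+1} = y_n + z·[7/11·y_n + 4/11·y_{n+1}] ⇒ (1 − 4/11z)y_{n+1} = (1 + 7/11z)y_n
  ⇒ R(z) = (1 + 7/11z)/(1 − 4/11z).

Solve |R(x)|<1 on ℝ⁻.
x=-0.78: |R|=0.3924
R=−1: 1+7/11x = −1+4/11x ⇒ -3/11x=2 ⇒ x=2/(-3/11)=-7.3333
Confirm numerically:
  x=-5.482: |R|=0.83133 <1
  x=-4.908: |R|=0.76247 <1
  x=-4.698: |R|=0.73463 <1
  x=-3.523: |R|=0.54444 <1
  x=-7.862: |R|=1.03736 >1
  x=-7.797: |R|=1.03297 >1
So |R|<1 on (-7.3333, 0).

(-7.3333,0); λ=-1 ⇒ h* = (22/3)/1 = 7.3333.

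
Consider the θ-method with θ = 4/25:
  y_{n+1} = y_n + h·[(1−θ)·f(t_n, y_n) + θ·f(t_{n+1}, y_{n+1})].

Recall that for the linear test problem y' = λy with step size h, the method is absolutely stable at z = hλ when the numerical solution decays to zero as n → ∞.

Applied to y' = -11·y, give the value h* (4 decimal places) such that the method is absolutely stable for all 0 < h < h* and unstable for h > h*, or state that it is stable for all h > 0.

On y'=λy, z=hλ:
  y_{n+1} = y_n + z·[21/25·y_n + 4/25·y_{n+1}] ⇒ (1 − 4/25z)y_{n+1} = (1 + 21/25z)y_n
  R(z) = (1 + 21/25z)/(1 − 4/25z).

Boundary: |R(x)|=1, x<0.
x=-1.51: |R|=0.2162
R=−1: 1+21/25x = −1+4/25x ⇒ -17/25x=2 ⇒ x=2/(-17/25)=-2.9412
Confirm numerically:
  x=-1.953: |R|=0.48802 <1
  x=-1.889: |R|=0.45058 <1
  x=-1.551: |R|=0.24263 <1
  x=-1.390: |R|=0.13711 <1
  x=-3.369: |R|=1.18903 >1
  x=-3.172: |R|=1.10412 >1
Interval (-2.9412, 0).

(-2.9412,0); λ=-11 ⇒ h* = (50/17)/11 = 0.2674.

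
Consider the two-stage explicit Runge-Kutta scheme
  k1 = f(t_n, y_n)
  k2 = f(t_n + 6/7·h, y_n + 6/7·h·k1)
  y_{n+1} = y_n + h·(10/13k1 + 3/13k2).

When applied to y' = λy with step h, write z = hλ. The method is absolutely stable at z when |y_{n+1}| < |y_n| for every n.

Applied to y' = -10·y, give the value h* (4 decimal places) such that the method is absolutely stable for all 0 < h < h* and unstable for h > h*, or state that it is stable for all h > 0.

(-5.0556,0); λ=-10 ⇒ h* = (91/18)/10 = 0.5056.

Test eqn y'=λy, z=hλ:
  k1=λy_n ⇒ h·k1=z·y_n;  k2=λ(1+6/7z)y_n ⇒ h·k2=z(1+6/7z)y_n
  y_{n+1}/y_n = 1 + 10/13z + 3/13z(1+6/7z) = 1 + z + 18/91z²
  so R(z) = 1 + z + 18/91z².

Need |R(x)|<1, x<0.
x=-0.94: |R|=0.2348
R=1: x+18/91x²=0 ⇒ x=−91/18=-5.0556; min R=1−1/(4·18/91)=-0.2639>−1
Confirm numerically:
  x=-4.779: |R|=0.73857 <1
  x=-4.543: |R|=0.53941 <1
  x=-2.128: |R|=0.23228 <1
  x=-5.255: |R|=1.20731 >1
  x=-5.106: |R|=1.05095 >1
So |R|<1 on (-5.0556, 0).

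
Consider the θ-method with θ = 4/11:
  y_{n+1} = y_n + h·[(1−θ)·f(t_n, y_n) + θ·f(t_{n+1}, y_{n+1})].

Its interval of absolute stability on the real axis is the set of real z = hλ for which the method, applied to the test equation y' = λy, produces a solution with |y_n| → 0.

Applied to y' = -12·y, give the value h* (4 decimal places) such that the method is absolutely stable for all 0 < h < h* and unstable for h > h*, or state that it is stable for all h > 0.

(-7.3333,0); λ=-12 ⇒ h* = (22/3)/12 = 0.6111.

Test eqn y'=λy, z=hλ:
  y_{n+1} = y_n + z·[7/11·y_n + 4/11·y_{n+1}] ⇒ (1 − 4/11z)y_{n+1} = (1 + 7/11z)y_n
  R(z) = (1 + 7/11z)/(1 − 4/11z).

Boundary: |R(x)|=1, x<0.
x=-1.69: |R|=0.0467
R=−1: 1+7/11x = −1+4/11x ⇒ -3/11x=2 ⇒ x=2/(-3/11)=-7.3333
Confirm numerically:
  x=-5.013: |R|=0.77583 <1
  x=-4.767: |R|=0.74395 <1
  x=-3.440: |R|=0.52827 <1
  x=-7.903: |R|=1.04011 >1
  x=-7.567: |R|=1.01699 >1
  x=-7.565: |R|=1.01684 >1
Interval (-7.3333, 0).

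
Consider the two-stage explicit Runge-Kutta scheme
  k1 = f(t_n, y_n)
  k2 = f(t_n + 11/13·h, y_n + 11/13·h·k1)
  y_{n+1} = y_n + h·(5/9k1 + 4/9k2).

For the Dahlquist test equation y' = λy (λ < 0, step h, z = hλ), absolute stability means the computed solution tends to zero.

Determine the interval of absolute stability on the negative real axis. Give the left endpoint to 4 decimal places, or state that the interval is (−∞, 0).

Set f=λy, z=hλ:
  k1=λy_n ⇒ h·k1=z·y_n;  k2=λ(1+11/13z)y_n ⇒ h·k2=z(1+11/13z)y_n
  y_{n+1}/y_n = 1 + 5/9z + 4/9z(1+11/13z) = 1 + z + 44/117z²
  ⇒ R(z) = 1 + z + 44/117z².

Find x<0 with |R(x)|<1.
x=-1.64: |R|=0.3715
R=1: x+44/117x²=0 ⇒ x=−117/44=-2.6591; min R=1−1/(4·44/117)=0.3352>−1
Confirm numerically:
  x=-2.630: |R|=0.97123 <1
  x=-1.836: |R|=0.43169 <1
  x=-1.686: |R|=0.38301 <1
  x=-1.560: |R|=0.35520 <1
  x=-3.108: |R|=1.52469 >1
  x=-3.105: |R|=1.52068 >1
  x=-2.825: |R|=1.17626 >1
So |R|<1 on (-2.6591, 0).

z∈(-2.6591,0).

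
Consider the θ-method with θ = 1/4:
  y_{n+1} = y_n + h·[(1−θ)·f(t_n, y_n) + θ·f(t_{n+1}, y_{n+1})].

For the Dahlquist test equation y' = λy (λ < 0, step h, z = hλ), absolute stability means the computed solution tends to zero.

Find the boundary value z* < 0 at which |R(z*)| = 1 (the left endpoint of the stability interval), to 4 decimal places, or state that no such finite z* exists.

left endpoint -4.0000.

Test eqn y'=λy, z=hλ:
  y_{n+1} = y_n + z·[3/4·y_n + 1/4·y_{n+1}] ⇒ (1 − 1/4z)y_{n+1} = (1 + 3/4z)y_n
  R(z) = (1 + 3/4z)/(1 − 1/4z).

Find x<0 with |R(x)|<1.
x=-1.11: |R|=0.1311
R=−1: 1+3/4x = −1+1/4x ⇒ -1/2x=2 ⇒ x=2/(-1/2)=-4.0000
Confirm numerically:
  x=-3.092: |R|=0.74394 <1
  x=-2.881: |R|=0.67476 <1
  x=-2.300: |R|=0.46032 <1
  x=-1.752: |R|=0.21836 <1
  x=-4.304: |R|=1.07322 >1
  x=-4.197: |R|=1.04807 >1
Stable set (-4.0000, 0).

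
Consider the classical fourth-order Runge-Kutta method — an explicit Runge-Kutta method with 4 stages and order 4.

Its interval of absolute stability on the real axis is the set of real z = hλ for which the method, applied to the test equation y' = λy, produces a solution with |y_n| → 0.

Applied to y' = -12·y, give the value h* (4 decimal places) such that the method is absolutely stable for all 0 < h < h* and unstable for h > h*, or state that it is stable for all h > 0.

(-2.7853,0); λ=-12 ⇒ h* = 0.2321.

On y'=λy, z=hλ:
  order 4, 4-stage ⇒ R(z)=1+z+z^2/2+z^3/6+z^4/24
  (e.g. R(-0.87)=0.42257, |R|=0.42257)

Boundary: |R(x)|=1, x<0.
x=-0.87: |R|=0.4226
|R(-3.16)|=1.7284 |R(-2.25)|=0.4507
Bisect:
  x_lo=-3.4012 |R|=2.4012  x_hi=-0.3047 |R|=0.7373
  mid=-1.85296 |R|=0.29462 →hi
  mid=-2.62708 |R|=0.78652 →hi
  mid=-3.01414 |R|=1.40354 →lo
  mid=-2.82061 |R|=1.05457 →lo
  mid=-2.72385 |R|=0.91124 →hi
  mid=-2.77223 |R|=0.98048 →hi
  mid=-2.79642 |R|=1.01691 →lo
  ...
  [-2.78546,-2.78527] ⇒ x*=-2.7853
Interval (-2.7853, 0).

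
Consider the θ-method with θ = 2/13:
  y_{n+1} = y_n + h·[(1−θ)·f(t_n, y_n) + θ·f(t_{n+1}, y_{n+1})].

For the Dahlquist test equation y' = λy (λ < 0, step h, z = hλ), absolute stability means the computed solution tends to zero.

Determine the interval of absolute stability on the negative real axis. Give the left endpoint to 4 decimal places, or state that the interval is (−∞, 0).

On y'=λy, z=hλ:
  y_{n+1} = y_n + z·[11/13·y_n + 2/13·y_{n+1}] ⇒ (1 − 2/13z)y_{n+1} = (1 + 11/13z)y_n
  so R(z) = (1 + 11/13z)/(1 − 2/13z).

Boundary: |R(x)|=1, x<0.
x=-0.74: |R|=0.3356
R=−1: 1+11/13x = −1+2/13x ⇒ -9/13x=2 ⇒ x=2/(-9/13)=-2.8889
Confirm numerically:
  x=-2.730: |R|=0.92254 <1
  x=-1.694: |R|=0.34379 <1
  x=-1.462: |R|=0.19354 <1
  x=-1.360: |R|=0.12468 <1
  x=-3.484: |R|=1.26823 >1
  x=-3.133: |R|=1.11404 >1
So |R|<1 on (-2.8889, 0).

z∈(-2.8889,0).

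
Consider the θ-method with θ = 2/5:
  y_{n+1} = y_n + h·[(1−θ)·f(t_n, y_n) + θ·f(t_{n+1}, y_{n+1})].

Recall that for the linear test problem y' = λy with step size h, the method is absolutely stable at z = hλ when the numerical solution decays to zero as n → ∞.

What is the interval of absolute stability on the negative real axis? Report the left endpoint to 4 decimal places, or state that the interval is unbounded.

z∈(-10.0000,0).

Test eqn y'=λy, z=hλ:
  y_{n+1} = y_n + z·[3/5·y_n + 2/5·y_{n+1}] ⇒ (1 − 2/5z)y_{n+1} = (1 + 3/5z)y_n
  Hence R(z) = (1 + 3/5z)/(1 − 2/5z).

Find x<0 with |R(x)|<1.
x=-1.16: |R|=0.2077
R=−1: 1+3/5x = −1+2/5x ⇒ -1/5x=2 ⇒ x=2/(-1/5)=-10.0000
Confirm numerically:
  x=-9.187: |R|=0.96522 <1
  x=-7.675: |R|=0.88575 <1
  x=-6.701: |R|=0.82073 <1
  x=-6.241: |R|=0.78498 <1
  x=-10.596: |R|=1.02276 >1
  x=-10.483: |R|=1.01860 >1
  x=-10.046: |R|=1.00183 >1
Interval (-10.0000, 0).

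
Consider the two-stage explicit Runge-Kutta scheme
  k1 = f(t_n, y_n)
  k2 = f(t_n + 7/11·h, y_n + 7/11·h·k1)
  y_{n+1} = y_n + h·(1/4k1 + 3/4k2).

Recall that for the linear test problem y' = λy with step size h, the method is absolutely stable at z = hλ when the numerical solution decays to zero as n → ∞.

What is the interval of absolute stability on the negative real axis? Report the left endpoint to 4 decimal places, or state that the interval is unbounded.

With y'=λy (z=hλ):
  k1=λy_n ⇒ h·k1=z·y_n;  k2=λ(1+7/11z)y_n ⇒ h·k2=z(1+7/11z)y_n
  y_{n+1}/y_n = 1 + 1/4z + 3/4z(1+7/11z) = 1 + z + 21/44z²
  ⇒ R(z) = 1 + z + 21/44z².

Find x<0 with |R(x)|<1.
x=-0.3: |R|=0.7430
R=1: x+21/44x²=0 ⇒ x=−44/21=-2.0952; min R=1−1/(4·21/44)=0.4762>−1
Confirm numerically:
  x=-1.968: |R|=0.88049 <1
  x=-1.466: |R|=0.55973 <1
  x=-0.845: |R|=0.49578 <1
  x=-2.485: |R|=1.46227 >1
  x=-2.234: |R|=1.14795 >1
  x=-2.204: |R|=1.11441 >1
Stable set (-2.0952, 0).

(-2.0952, 0).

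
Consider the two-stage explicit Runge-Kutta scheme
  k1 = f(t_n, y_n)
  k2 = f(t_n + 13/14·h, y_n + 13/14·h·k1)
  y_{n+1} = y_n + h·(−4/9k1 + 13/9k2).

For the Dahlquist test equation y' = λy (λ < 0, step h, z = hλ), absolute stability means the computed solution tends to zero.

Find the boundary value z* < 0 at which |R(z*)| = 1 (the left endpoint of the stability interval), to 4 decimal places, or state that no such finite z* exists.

With y'=λy (z=hλ):
  k1=λy_n ⇒ h·k1=z·y_n;  k2=λ(1+13/14z)y_n ⇒ h·k2=z(1+13/14z)y_n
  y_{n+1}/y_n = 1 − 4/9z + 13/9z(1+13/14z) = 1 + z + 169/126z²
  so R(z) = 1 + z + 169/126z².

Boundary: |R(x)|=1, x<0.
x=-0.42: |R|=0.8166
R=1: x+169/126x²=0 ⇒ x=−126/169=-0.7456; min R=1−1/(4·169/126)=0.8136>−1
Confirm numerically:
  x=-0.686: |R|=0.94520 <1
  x=-0.648: |R|=0.91520 <1
  x=-0.337: |R|=0.81533 <1
  x=-0.317: |R|=0.81778 <1
  x=-1.071: |R|=1.46749 >1
  x=-1.014: |R|=1.36509 >1
  x=-0.937: |R|=1.24059 >1
Stable set (-0.7456, 0).

z* = -0.7456.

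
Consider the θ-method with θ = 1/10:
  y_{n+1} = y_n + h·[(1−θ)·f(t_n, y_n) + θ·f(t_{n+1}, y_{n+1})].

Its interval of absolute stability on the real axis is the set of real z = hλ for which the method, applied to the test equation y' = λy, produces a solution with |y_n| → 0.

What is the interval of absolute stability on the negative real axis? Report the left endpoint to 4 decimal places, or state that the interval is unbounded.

On y'=λy, z=hλ:
  y_{n+1} = y_n + z·[9/10·y_n + 1/10·y_{n+1}] ⇒ (1 − 1/10z)y_{n+1} = (1 + 9/10z)y_n
  R(z) = (1 + 9/10z)/(1 − 1/10z).

Find x<0 with |R(x)|<1.
x=-0.88: |R|=0.1912
R=−1: 1+9/10x = −1+1/10x ⇒ -4/5x=2 ⇒ x=2/(-4/5)=-2.5000
Confirm numerically:
  x=-1.767: |R|=0.50166 <1
  x=-1.112: |R|=0.00072 <1
  x=-1.063: |R|=0.03914 <1
  x=-2.906: |R|=1.25167 >1
  x=-2.799: |R|=1.18689 >1
  x=-2.741: |R|=1.15132 >1
So |R|<1 on (-2.5000, 0).

z∈(-2.5000,0).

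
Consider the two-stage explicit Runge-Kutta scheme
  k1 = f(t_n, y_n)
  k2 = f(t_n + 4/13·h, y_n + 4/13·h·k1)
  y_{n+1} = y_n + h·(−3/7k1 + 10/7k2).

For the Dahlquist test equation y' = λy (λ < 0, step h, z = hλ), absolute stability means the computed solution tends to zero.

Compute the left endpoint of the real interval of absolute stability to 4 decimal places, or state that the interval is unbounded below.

left endpoint -2.2750.

Set f=λy, z=hλ:
  k1=λy_n ⇒ h·k1=z·y_n;  k2=λ(1+4/13z)y_n ⇒ h·k2=z(1+4/13z)y_n
  y_{n+1}/y_n = 1 − 3/7z + 10/7z(1+4/13z) = 1 + z + 40/91z²
  R(z) = 1 + z + 40/91z².

Find x<0 with |R(x)|<1.
x=-0.84: |R|=0.4702
R=1: x+40/91x²=0 ⇒ x=−91/40=-2.2750; min R=1−1/(4·40/91)=0.4313>−1
Confirm numerically:
  x=-1.651: |R|=0.54715 <1
  x=-1.646: |R|=0.54491 <1
  x=-1.537: |R|=0.50140 <1
  x=-2.603: |R|=1.37529 >1
  x=-2.556: |R|=1.31571 >1
  x=-2.457: |R|=1.19656 >1
Stable set (-2.2750, 0).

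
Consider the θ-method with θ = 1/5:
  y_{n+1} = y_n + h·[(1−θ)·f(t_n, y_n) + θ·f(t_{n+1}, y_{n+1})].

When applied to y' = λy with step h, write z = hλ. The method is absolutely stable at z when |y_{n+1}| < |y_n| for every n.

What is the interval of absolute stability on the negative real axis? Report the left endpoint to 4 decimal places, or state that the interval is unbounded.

(-3.3333, 0).

Test eqn y'=λy, z=hλ:
  y_{n+1} = y_n + z·[4/5·y_n + 1/5·y_{n+1}] ⇒ (1 − 1/5z)y_{n+1} = (1 + 4/5z)y_n
  R(z) = (1 + 4/5z)/(1 − 1/5z).

Find x<0 with |R(x)|<1.
x=-1.18: |R|=0.0453
R=−1: 1+4/5x = −1+1/5x ⇒ -3/5x=2 ⇒ x=2/(-3/5)=-3.3333
Confirm numerically:
  x=-1.853: |R|=0.35196 <1
  x=-1.496: |R|=0.15148 <1
  x=-1.345: |R|=0.05989 <1
  x=-3.608: |R|=1.09572 >1
  x=-3.536: |R|=1.07123 >1
  x=-3.431: |R|=1.03475 >1
Interval (-3.3333, 0).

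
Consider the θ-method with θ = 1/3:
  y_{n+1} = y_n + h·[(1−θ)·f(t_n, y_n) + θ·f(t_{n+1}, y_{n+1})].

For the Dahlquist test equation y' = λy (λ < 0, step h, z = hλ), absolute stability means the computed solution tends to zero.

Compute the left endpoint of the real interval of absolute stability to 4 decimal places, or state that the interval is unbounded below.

z* = -6.0000.

On y'=λy, z=hλ:
  y_{n+1} = y_n + z·[2/3·y_n + 1/3·y_{n+1}] ⇒ (1 − 1/3z)y_{n+1} = (1 + 2/3z)y_n
  ⇒ R(z) = (1 + 2/3z)/(1 − 1/3z).

Boundary: |R(x)|=1, x<0.
x=-1.02: |R|=0.2388
R=−1: 1+2/3x = −1+1/3x ⇒ -1/3x=2 ⇒ x=2/(-1/3)=-6.0000
Confirm numerically:
  x=-5.844: |R|=0.98236 <1
  x=-5.256: |R|=0.90988 <1
  x=-3.695: |R|=0.65571 <1
  x=-6.549: |R|=1.05749 >1
  x=-6.265: |R|=1.02860 >1
  x=-6.047: |R|=1.00520 >1
So |R|<1 on (-6.0000, 0).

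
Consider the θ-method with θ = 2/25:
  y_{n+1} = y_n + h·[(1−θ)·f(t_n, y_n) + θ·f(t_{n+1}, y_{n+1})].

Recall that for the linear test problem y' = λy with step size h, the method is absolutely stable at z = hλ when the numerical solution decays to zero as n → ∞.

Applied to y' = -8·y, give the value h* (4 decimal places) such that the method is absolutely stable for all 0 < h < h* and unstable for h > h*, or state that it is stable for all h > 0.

On y'=λy, z=hλ:
  y_{n+1} = y_n + z·[23/25·y_n + 2/25·y_{n+1}] ⇒ (1 − 2/25z)y_{n+1} = (1 + 23/25z)y_n
  ⇒ R(z) = (1 + 23/25z)/(1 − 2/25z).

Find x<0 with |R(x)|<1.
x=-0.57: |R|=0.4549
R=−1: 1+23/25x = −1+2/25x ⇒ -21/25x=2 ⇒ x=2/(-21/25)=-2.3810
Confirm numerically:
  x=-2.115: |R|=0.80893 <1
  x=-2.076: |R|=0.78032 <1
  x=-1.689: |R|=0.48795 <1
  x=-1.604: |R|=0.42158 <1
  x=-2.945: |R|=1.38346 >1
  x=-2.853: |R|=1.32284 >1
Stable set (-2.3810, 0).

(-2.3810,0); λ=-8 ⇒ h* = (50/21)/8 = 0.2976.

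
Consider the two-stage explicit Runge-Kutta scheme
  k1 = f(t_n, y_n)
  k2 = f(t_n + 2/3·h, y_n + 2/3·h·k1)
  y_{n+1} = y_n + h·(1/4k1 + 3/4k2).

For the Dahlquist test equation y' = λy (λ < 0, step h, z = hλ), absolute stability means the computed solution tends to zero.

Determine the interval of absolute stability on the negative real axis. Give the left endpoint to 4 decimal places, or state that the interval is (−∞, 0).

Test eqn y'=λy, z=hλ:
  k1=λy_n ⇒ h·k1=z·y_n;  k2=λ(1+2/3z)y_n ⇒ h·k2=z(1+2/3z)y_n
  y_{n+1}/y_n = 1 + 1/4z + 3/4z(1+2/3z) = 1 + z + 1/2z²
  ⇒ R(z) = 1 + z + 1/2z².

Solve |R(x)|<1 on ℝ⁻.
x=-1.73: |R|=0.7664
R=1: x+1/2x²=0 ⇒ x=−2=-2.0000; min R=1−1/(4·1/2)=0.5000>−1
Confirm numerically:
  x=-1.627: |R|=0.69656 <1
  x=-1.168: |R|=0.51411 <1
  x=-1.033: |R|=0.50054 <1
  x=-2.152: |R|=1.16355 >1
  x=-2.112: |R|=1.11827 >1
So |R|<1 on (-2.0000, 0).

(-2.0000, 0).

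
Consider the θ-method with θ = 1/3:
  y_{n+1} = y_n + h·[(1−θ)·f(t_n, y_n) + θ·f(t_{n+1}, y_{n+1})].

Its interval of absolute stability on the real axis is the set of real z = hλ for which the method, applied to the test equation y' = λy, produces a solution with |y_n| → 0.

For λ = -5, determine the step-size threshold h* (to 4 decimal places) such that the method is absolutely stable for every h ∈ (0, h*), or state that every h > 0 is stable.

Test eqn y'=λy, z=hλ:
  y_{n+1} = y_n + z·[2/3·y_n + 1/3·y_{n+1}] ⇒ (1 − 1/3z)y_{n+1} = (1 + 2/3z)y_n
  so R(z) = (1 + 2/3z)/(1 − 1/3z).

Need |R(x)|<1, x<0.
x=-1.03: |R|=0.2333
R=−1: 1+2/3x = −1+1/3x ⇒ -1/3x=2 ⇒ x=2/(-1/3)=-6.0000
Confirm numerically:
  x=-4.570: |R|=0.81110 <1
  x=-4.120: |R|=0.73596 <1
  x=-3.767: |R|=0.67002 <1
  x=-3.459: |R|=0.60660 <1
  x=-6.566: |R|=1.05917 >1
  x=-6.411: |R|=1.04367 >1
  x=-6.406: |R|=1.04316 >1
Interval (-6.0000, 0).

(-6.0000,0); λ=-5 ⇒ h* = (6)/5 = 1.2000.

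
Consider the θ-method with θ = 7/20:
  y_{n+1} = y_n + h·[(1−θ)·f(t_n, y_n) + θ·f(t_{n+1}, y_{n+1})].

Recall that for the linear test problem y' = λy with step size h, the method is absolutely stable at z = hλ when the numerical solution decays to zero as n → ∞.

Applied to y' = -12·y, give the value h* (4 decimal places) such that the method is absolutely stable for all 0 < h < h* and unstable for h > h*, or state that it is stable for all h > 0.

(-6.6667,0); λ=-12 ⇒ h* = (20/3)/12 = 0.5556.

Test eqn y'=λy, z=hλ:
  y_{n+1} = y_n + z·[13/20·y_n + 7/20·y_{n+1}] ⇒ (1 − 7/20z)y_{n+1} = (1 + 13/20z)y_n
  so R(z) = (1 + 13/20z)/(1 − 7/20z).

Solve |R(x)|<1 on ℝ⁻.
x=-1.39: |R|=0.0649
R=−1: 1+13/20x = −1+7/20x ⇒ -3/10x=2 ⇒ x=2/(-3/10)=-6.6667
Confirm numerically:
  x=-5.768: |R|=0.91069 <1
  x=-5.366: |R|=0.86442 <1
  x=-4.455: |R|=0.74074 <1
  x=-3.550: |R|=0.58305 <1
  x=-7.031: |R|=1.03158 >1
  x=-7.026: |R|=1.03116 >1
  x=-6.814: |R|=1.01306 >1
Stable set (-6.6667, 0).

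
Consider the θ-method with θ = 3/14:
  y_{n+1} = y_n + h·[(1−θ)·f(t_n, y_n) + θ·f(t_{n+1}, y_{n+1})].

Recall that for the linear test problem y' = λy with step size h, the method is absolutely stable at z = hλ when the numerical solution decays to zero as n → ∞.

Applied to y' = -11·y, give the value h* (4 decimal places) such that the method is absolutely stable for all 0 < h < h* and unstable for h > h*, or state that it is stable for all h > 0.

(-3.5000,0); λ=-11 ⇒ h* = (7/2)/11 = 0.3182.

On y'=λy, z=hλ:
  y_{n+1} = y_n + z·[11/14·y_n + 3/14·y_{n+1}] ⇒ (1 − 3/14z)y_{n+1} = (1 + 11/14z)y_n
  ⇒ R(z) = (1 + 11/14z)/(1 − 3/14z).

Find x<0 with |R(x)|<1.
x=-1.37: |R|=0.0591
R=−1: 1+11/14x = −1+3/14x ⇒ -4/7x=2 ⇒ x=2/(-4/7)=-3.5000
Confirm numerically:
  x=-3.167: |R|=0.88664 <1
  x=-2.989: |R|=0.82201 <1
  x=-1.782: |R|=0.28957 <1
  x=-1.636: |R|=0.21134 <1
  x=-4.064: |R|=1.17227 >1
  x=-3.889: |R|=1.12125 >1
  x=-3.633: |R|=1.04273 >1
So |R|<1 on (-3.5000, 0).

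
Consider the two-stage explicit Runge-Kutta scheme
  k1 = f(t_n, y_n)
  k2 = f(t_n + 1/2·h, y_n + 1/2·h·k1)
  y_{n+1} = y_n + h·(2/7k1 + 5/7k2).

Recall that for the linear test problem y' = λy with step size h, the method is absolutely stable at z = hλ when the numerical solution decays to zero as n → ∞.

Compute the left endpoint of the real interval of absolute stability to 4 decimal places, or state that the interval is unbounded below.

Test eqn y'=λy, z=hλ:
  k1=λy_n ⇒ h·k1=z·y_n;  k2=λ(1+1/2z)y_n ⇒ h·k2=z(1+1/2z)y_n
  y_{n+1}/y_n = 1 + 2/7z + 5/7z(1+1/2z) = 1 + z + 5/14z²
  R(z) = 1 + z + 5/14z².

Find x<0 with |R(x)|<1.
x=-0.85: |R|=0.4080
R=1: x+5/14x²=0 ⇒ x=−14/5=-2.8000; min R=1−1/(4·5/14)=0.3000>−1
Confirm numerically:
  x=-2.498: |R|=0.73057 <1
  x=-2.278: |R|=0.57532 <1
  x=-2.109: |R|=0.47953 <1
  x=-1.723: |R|=0.33726 <1
  x=-3.387: |R|=1.71006 >1
  x=-3.048: |R|=1.26997 >1
  x=-2.911: |R|=1.11540 >1
Interval (-2.8000, 0).

z* = -2.8000.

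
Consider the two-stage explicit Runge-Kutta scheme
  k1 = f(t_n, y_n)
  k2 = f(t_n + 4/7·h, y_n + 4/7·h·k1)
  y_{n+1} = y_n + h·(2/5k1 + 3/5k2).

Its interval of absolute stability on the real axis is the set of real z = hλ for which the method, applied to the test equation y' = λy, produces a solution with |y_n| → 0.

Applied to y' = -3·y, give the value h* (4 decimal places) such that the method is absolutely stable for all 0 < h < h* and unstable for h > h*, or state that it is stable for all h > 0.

On y'=λy, z=hλ:
  k1=λy_n ⇒ h·k1=z·y_n;  k2=λ(1+4/7z)y_n ⇒ h·k2=z(1+4/7z)y_n
  y_{n+1}/y_n = 1 + 2/5z + 3/5z(1+4/7z) = 1 + z + 12/35z²
  so R(z) = 1 + z + 12/35z².

Need |R(x)|<1, x<0.
x=-1.3: |R|=0.2794
R=1: x+12/35x²=0 ⇒ x=−35/12=-2.9167; min R=1−1/(4·12/35)=0.2708>−1
Confirm numerically:
  x=-2.831: |R|=0.91685 <1
  x=-2.230: |R|=0.47499 <1
  x=-1.718: |R|=0.29395 <1
  x=-1.529: |R|=0.27255 <1
  x=-3.295: |R|=1.42741 >1
  x=-3.290: |R|=1.42112 >1
  x=-3.108: |R|=1.20388 >1
So |R|<1 on (-2.9167, 0).

(-2.9167,0); λ=-3 ⇒ h* = (35/12)/3 = 0.9722.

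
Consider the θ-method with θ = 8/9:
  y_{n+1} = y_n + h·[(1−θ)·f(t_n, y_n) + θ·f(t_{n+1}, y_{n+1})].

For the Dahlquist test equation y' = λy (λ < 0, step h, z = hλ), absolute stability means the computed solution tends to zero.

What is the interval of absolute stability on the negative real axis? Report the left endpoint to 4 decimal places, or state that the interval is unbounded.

unbounded; (−∞, 0).

With y'=λy (z=hλ):
  y_{n+1} = y_n + z·[1/9·y_n + 8/9·y_{n+1}] ⇒ (1 − 8/9z)y_{n+1} = (1 + 1/9z)y_n
  Hence R(z) = (1 + 1/9z)/(1 − 8/9z).

Need |R(x)|<1, x<0.
x=-1.36: |R|=0.3843
x=-2: |R|=0.2800
x=-10: |R|=0.0112
x=-100: |R|=0.1125
θ=8/9≥1/2 ⇒ |1+1/9x|<|1−8/9x| ∀x<0 ⇒ stable on all of ℝ⁻.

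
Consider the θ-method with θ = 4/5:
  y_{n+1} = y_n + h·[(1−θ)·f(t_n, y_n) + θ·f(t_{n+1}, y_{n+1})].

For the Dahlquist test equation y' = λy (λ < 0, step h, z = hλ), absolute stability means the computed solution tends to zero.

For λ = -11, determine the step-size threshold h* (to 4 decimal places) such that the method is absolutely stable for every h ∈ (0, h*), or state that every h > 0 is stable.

interval (−∞, 0). Any h>0 works for λ=-11.

Set f=λy, z=hλ:
  y_{n+1} = y_n + z·[1/5·y_n + 4/5·y_{n+1}] ⇒ (1 − 4/5z)y_{n+1} = (1 + 1/5z)y_n
  Hence R(z) = (1 + 1/5z)/(1 − 4/5z).

Need |R(x)|<1, x<0.
x=-0.98: |R|=0.4507
x=-2: |R|=0.2308
x=-10: |R|=0.1111
x=-100: |R|=0.2346
θ=4/5≥1/2 ⇒ |1+1/5x|<|1−4/5x| ∀x<0 ⇒ stable on all of ℝ⁻.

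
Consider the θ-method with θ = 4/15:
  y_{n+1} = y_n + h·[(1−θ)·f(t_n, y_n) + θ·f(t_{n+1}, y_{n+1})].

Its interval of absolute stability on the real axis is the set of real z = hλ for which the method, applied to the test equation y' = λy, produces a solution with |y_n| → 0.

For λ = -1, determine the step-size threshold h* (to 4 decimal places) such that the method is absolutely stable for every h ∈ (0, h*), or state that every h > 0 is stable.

Set f=λy, z=hλ:
  y_{n+1} = y_n + z·[11/15·y_n + 4/15·y_{n+1}] ⇒ (1 − 4/15z)y_{n+1} = (1 + 11/15z)y_n
  ⇒ R(z) = (1 + 11/15z)/(1 − 4/15z).

Need |R(x)|<1, x<0.
x=-0.32: |R|=0.7052
R=−1: 1+11/15x = −1+4/15x ⇒ -7/15x=2 ⇒ x=2/(-7/15)=-4.2857
Confirm numerically:
  x=-4.096: |R|=0.95769 <1
  x=-2.509: |R|=0.50324 <1
  x=-2.046: |R|=0.32376 <1
  x=-4.851: |R|=1.11502 >1
  x=-4.678: |R|=1.08145 >1
  x=-4.334: |R|=1.01045 >1
Interval (-4.2857, 0).

(-4.2857,0); λ=-1 ⇒ h* = (30/7)/1 = 4.2857.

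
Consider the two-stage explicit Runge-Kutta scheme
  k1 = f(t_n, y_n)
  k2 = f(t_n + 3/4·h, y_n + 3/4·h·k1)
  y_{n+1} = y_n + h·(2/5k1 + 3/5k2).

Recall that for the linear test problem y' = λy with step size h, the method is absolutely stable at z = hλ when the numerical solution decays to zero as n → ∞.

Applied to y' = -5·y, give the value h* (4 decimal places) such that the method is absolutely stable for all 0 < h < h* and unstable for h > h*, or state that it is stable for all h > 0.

(-2.2222,0); λ=-5 ⇒ h* = (20/9)/5 = 0.4444.

With y'=λy (z=hλ):
  k1=λy_n ⇒ h·k1=z·y_n;  k2=λ(1+3/4z)y_n ⇒ h·k2=z(1+3/4z)y_n
  y_{n+1}/y_n = 1 + 2/5z + 3/5z(1+3/4z) = 1 + z + 9/20z²
  so R(z) = 1 + z + 9/20z².

Need |R(x)|<1, x<0.
x=-0.83: |R|=0.4800
R=1: x+9/20x²=0 ⇒ x=−20/9=-2.2222; min R=1−1/(4·9/20)=0.4444>−1
Confirm numerically:
  x=-1.794: |R|=0.65430 <1
  x=-1.492: |R|=0.50973 <1
  x=-1.341: |R|=0.46823 <1
  x=-1.197: |R|=0.44776 <1
  x=-2.676: |R|=1.54644 >1
  x=-2.369: |R|=1.15647 >1
  x=-2.325: |R|=1.10753 >1
Interval (-2.2222, 0).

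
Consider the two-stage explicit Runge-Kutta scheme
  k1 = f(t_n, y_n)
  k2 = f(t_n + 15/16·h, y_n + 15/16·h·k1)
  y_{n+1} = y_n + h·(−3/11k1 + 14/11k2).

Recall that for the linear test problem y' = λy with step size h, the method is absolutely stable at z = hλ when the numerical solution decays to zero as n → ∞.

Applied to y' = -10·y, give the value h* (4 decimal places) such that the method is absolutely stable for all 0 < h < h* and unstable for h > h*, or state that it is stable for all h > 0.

Set f=λy, z=hλ:
  k1=λy_n ⇒ h·k1=z·y_n;  k2=λ(1+15/16z)y_n ⇒ h·k2=z(1+15/16z)y_n
  y_{n+1}/y_n = 1 − 3/11z + 14/11z(1+15/16z) = 1 + z + 105/88z²
  Hence R(z) = 1 + z + 105/88z².

Need |R(x)|<1, x<0.
x=-0.9: |R|=1.0665
R=1: x+105/88x²=0 ⇒ x=−88/105=-0.8381; min R=1−1/(4·105/88)=0.7905>−1
Confirm numerically:
  x=-0.730: |R|=0.90585 <1
  x=-0.685: |R|=0.87487 <1
  x=-0.658: |R|=0.85860 <1
  x=-0.350: |R|=0.79616 <1
  x=-1.268: |R|=1.65043 >1
  x=-1.047: |R|=1.26098 >1
So |R|<1 on (-0.8381, 0).

(-0.8381,0); λ=-10 ⇒ h* = (88/105)/10 = 0.0838.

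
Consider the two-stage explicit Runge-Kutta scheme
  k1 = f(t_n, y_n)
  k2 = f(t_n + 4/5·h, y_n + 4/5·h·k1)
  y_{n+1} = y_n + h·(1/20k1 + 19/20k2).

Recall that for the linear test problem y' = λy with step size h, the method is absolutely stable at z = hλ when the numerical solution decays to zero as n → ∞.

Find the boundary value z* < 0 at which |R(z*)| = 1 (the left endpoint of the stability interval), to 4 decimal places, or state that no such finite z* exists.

On y'=λy, z=hλ:
  k1=λy_n ⇒ h·k1=z·y_n;  k2=λ(1+4/5z)y_n ⇒ h·k2=z(1+4/5z)y_n
  y_{n+1}/y_n = 1 + 1/20z + 19/20z(1+4/5z) = 1 + z + 19/25z²
  Hence R(z) = 1 + z + 19/25z².

Solve |R(x)|<1 on ℝ⁻.
x=-1.09: |R|=0.8130
R=1: x+19/25x²=0 ⇒ x=−25/19=-1.3158; min R=1−1/(4·19/25)=0.6711>−1
Confirm numerically:
  x=-1.000: |R|=0.76000 <1
  x=-0.657: |R|=0.67105 <1
  x=-0.563: |R|=0.67790 <1
  x=-1.890: |R|=1.82480 >1
  x=-1.798: |R|=1.65893 >1
  x=-1.423: |R|=1.11595 >1
Stable set (-1.3158, 0).

z* = -1.3158.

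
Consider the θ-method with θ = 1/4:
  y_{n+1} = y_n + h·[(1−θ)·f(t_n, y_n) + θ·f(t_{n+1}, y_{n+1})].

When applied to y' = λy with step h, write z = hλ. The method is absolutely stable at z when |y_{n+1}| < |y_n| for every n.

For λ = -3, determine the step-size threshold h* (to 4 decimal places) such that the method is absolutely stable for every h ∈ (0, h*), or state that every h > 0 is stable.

(-4.0000,0); λ=-3 ⇒ h* = (4)/3 = 1.3333.

Set f=λy, z=hλ:
  y_{n+1} = y_n + z·[3/4·y_n + 1/4·y_{n+1}] ⇒ (1 − 1/4z)y_{n+1} = (1 + 3/4z)y_n
  ⇒ R(z) = (1 + 3/4z)/(1 − 1/4z).

Boundary: |R(x)|=1, x<0.
x=-1.26: |R|=0.0418
R=−1: 1+3/4x = −1+1/4x ⇒ -1/2x=2 ⇒ x=2/(-1/2)=-4.0000
Confirm numerically:
  x=-1.952: |R|=0.31183 <1
  x=-1.928: |R|=0.30094 <1
  x=-1.725: |R|=0.20524 <1
  x=-4.478: |R|=1.11276 >1
  x=-4.462: |R|=1.10919 >1
  x=-4.173: |R|=1.04233 >1
Interval (-4.0000, 0).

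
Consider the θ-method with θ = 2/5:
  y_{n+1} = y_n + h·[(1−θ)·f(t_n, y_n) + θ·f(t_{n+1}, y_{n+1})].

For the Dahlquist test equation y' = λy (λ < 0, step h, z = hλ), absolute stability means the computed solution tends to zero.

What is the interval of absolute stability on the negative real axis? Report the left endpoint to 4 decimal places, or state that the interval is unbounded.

z∈(-10.0000,0).

On y'=λy, z=hλ:
  y_{n+1} = y_n + z·[3/5·y_n + 2/5·y_{n+1}] ⇒ (1 − 2/5z)y_{n+1} = (1 + 3/5z)y_n
  ⇒ R(z) = (1 + 3/5z)/(1 − 2/5z).

Boundary: |R(x)|=1, x<0.
x=-0.64: |R|=0.4904
R=−1: 1+3/5x = −1+2/5x ⇒ -1/5x=2 ⇒ x=2/(-1/5)=-10.0000
Confirm numerically:
  x=-8.562: |R|=0.93500 <1
  x=-7.543: |R|=0.87768 <1
  x=-7.326: |R|=0.86393 <1
  x=-6.815: |R|=0.82904 <1
  x=-10.414: |R|=1.01603 >1
  x=-10.280: |R|=1.01095 >1
  x=-10.055: |R|=1.00219 >1
So |R|<1 on (-10.0000, 0).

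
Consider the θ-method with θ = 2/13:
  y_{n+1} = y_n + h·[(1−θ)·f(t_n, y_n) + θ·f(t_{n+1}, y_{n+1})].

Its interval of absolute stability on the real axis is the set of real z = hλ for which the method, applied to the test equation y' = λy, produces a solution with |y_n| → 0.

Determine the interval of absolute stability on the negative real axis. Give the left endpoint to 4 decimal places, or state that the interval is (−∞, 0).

Set f=λy, z=hλ:
  y_{n+1} = y_n + z·[11/13·y_n + 2/13·y_{n+1}] ⇒ (1 − 2/13z)y_{n+1} = (1 + 11/13z)y_n
  Hence R(z) = (1 + 11/13z)/(1 − 2/13z).

Boundary: |R(x)|=1, x<0.
x=-0.9: |R|=0.2095
R=−1: 1+11/13x = −1+2/13x ⇒ -9/13x=2 ⇒ x=2/(-9/13)=-2.8889
Confirm numerically:
  x=-1.789: |R|=0.40288 <1
  x=-1.646: |R|=0.31341 <1
  x=-1.637: |R|=0.30767 <1
  x=-1.464: |R|=0.19488 <1
  x=-3.381: |R|=1.22412 >1
  x=-3.114: |R|=1.10537 >1
  x=-3.053: |R|=1.07731 >1
So |R|<1 on (-2.8889, 0).

z∈(-2.8889,0).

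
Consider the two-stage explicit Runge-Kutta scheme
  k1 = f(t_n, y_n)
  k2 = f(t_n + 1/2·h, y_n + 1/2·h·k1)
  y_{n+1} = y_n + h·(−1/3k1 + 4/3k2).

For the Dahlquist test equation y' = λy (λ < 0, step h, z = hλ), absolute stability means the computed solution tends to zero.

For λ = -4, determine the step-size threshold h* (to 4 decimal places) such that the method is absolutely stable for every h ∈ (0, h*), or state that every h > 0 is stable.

(-1.5000,0); λ=-4 ⇒ h* = (3/2)/4 = 0.3750.

Set f=λy, z=hλ:
  k1=λy_n ⇒ h·k1=z·y_n;  k2=λ(1+1/2z)y_n ⇒ h·k2=z(1+1/2z)y_n
  y_{n+1}/y_n = 1 − 1/3z + 4/3z(1+1/2z) = 1 + z + 2/3z²
  Hence R(z) = 1 + z + 2/3z².

Need |R(x)|<1, x<0.
x=-1.08: |R|=0.6976
R=1: x+2/3x²=0 ⇒ x=−3/2=-1.5000; min R=1−1/(4·2/3)=0.6250>−1
Confirm numerically:
  x=-1.169: |R|=0.74204 <1
  x=-0.889: |R|=0.63788 <1
  x=-0.621: |R|=0.63609 <1
  x=-2.012: |R|=1.68676 >1
  x=-1.913: |R|=1.52671 >1
  x=-1.757: |R|=1.30103 >1
Stable set (-1.5000, 0).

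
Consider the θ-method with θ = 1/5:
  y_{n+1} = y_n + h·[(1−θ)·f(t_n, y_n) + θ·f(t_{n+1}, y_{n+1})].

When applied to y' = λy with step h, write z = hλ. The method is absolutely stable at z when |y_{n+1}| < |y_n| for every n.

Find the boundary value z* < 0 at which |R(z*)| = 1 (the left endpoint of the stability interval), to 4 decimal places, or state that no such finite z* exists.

With y'=λy (z=hλ):
  y_{n+1} = y_n + z·[4/5·y_n + 1/5·y_{n+1}] ⇒ (1 − 1/5z)y_{n+1} = (1 + 4/5z)y_n
  Hence R(z) = (1 + 4/5z)/(1 − 1/5z).

Boundary: |R(x)|=1, x<0.
x=-0.73: |R|=0.3630
R=−1: 1+4/5x = −1+1/5x ⇒ -3/5x=2 ⇒ x=2/(-3/5)=-3.3333
Confirm numerically:
  x=-3.301: |R|=0.98831 <1
  x=-3.197: |R|=0.95010 <1
  x=-2.683: |R|=0.74606 <1
  x=-3.754: |R|=1.14416 >1
  x=-3.602: |R|=1.09370 >1
  x=-3.466: |R|=1.04701 >1
Stable set (-3.3333, 0).

left endpoint -3.3333.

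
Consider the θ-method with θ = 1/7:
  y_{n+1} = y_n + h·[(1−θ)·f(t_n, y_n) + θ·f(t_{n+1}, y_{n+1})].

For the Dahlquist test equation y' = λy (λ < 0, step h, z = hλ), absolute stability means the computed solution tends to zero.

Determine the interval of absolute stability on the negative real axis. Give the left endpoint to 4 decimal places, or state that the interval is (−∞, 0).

Test eqn y'=λy, z=hλ:
  y_{n+1} = y_n + z·[6/7·y_n + 1/7·y_{n+1}] ⇒ (1 − 1/7z)y_{n+1} = (1 + 6/7z)y_n
  ⇒ R(z) = (1 + 6/7z)/(1 − 1/7z).

Solve |R(x)|<1 on ℝ⁻.
x=-0.47: |R|=0.5596
R=−1: 1+6/7x = −1+1/7x ⇒ -5/7x=2 ⇒ x=2/(-5/7)=-2.8000
Confirm numerically:
  x=-1.983: |R|=0.54525 <1
  x=-1.638: |R|=0.32739 <1
  x=-1.564: |R|=0.27837 <1
  x=-3.352: |R|=1.26662 >1
  x=-3.314: |R|=1.24918 >1
  x=-3.050: |R|=1.12438 >1
Interval (-2.8000, 0).

z∈(-2.8000,0).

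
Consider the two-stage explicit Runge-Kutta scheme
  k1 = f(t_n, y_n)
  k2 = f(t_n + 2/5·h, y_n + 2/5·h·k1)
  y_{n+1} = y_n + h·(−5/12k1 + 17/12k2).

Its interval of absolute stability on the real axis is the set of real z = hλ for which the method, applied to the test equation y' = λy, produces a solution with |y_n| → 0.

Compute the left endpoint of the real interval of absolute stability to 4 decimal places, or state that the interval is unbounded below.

Set f=λy, z=hλ:
  k1=λy_n ⇒ h·k1=z·y_n;  k2=λ(1+2/5z)y_n ⇒ h·k2=z(1+2/5z)y_n
  y_{n+1}/y_n = 1 − 5/12z + 17/12z(1+2/5z) = 1 + z + 17/30z²
  Hence R(z) = 1 + z + 17/30z².

Boundary: |R(x)|=1, x<0.
x=-1: |R|=0.5667
R=1: x+17/30x²=0 ⇒ x=−30/17=-1.7647; min R=1−1/(4·17/30)=0.5588>−1
Confirm numerically:
  x=-1.479: |R|=0.76055 <1
  x=-1.190: |R|=0.61246 <1
  x=-1.083: |R|=0.58164 <1
  x=-0.759: |R|=0.56745 <1
  x=-2.256: |R|=1.62807 >1
  x=-2.065: |R|=1.35139 >1
  x=-2.060: |R|=1.34471 >1
Interval (-1.7647, 0).

z* = -1.7647.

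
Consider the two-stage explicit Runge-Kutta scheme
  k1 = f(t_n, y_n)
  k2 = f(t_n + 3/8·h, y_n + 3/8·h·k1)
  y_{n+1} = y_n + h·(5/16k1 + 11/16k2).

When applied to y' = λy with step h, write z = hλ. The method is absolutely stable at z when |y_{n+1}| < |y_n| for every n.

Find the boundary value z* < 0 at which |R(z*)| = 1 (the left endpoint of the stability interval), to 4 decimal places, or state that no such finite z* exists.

left endpoint -3.8788.

Test eqn y'=λy, z=hλ:
  k1=λy_n ⇒ h·k1=z·y_n;  k2=λ(1+3/8z)y_n ⇒ h·k2=z(1+3/8z)y_n
  y_{n+1}/y_n = 1 + 5/16z + 11/16z(1+3/8z) = 1 + z + 33/128z²
  ⇒ R(z) = 1 + z + 33/128z².

Find x<0 with |R(x)|<1.
x=-0.4: |R|=0.6412
R=1: x+33/128x²=0 ⇒ x=−128/33=-3.8788; min R=1−1/(4·33/128)=0.0303>−1
Confirm numerically:
  x=-3.530: |R|=0.68258 <1
  x=-2.685: |R|=0.17363 <1
  x=-2.315: |R|=0.06668 <1
  x=-4.154: |R|=1.29474 >1
  x=-4.141: |R|=1.27994 >1
  x=-3.973: |R|=1.09650 >1
Interval (-3.8788, 0).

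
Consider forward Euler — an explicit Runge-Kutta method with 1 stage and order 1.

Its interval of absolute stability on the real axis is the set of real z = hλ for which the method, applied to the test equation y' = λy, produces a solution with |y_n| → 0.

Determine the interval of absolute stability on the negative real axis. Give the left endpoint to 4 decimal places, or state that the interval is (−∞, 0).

(-2.0000, 0).

Test eqn y'=λy, z=hλ:
  order 1, 1-stage ⇒ R(z)=1+z
  (e.g. R(-0.97)=0.03000, |R|=0.03000)

Solve |R(x)|<1 on ℝ⁻.
x=-0.97: |R|=0.0300
|R(-1.06)|=0.0600 |R(-0.97)|=0.0300 |R(-0.74)|=0.2600
Bisect:
  x_lo=-2.3914 |R|=1.3914  x_hi=-0.2886 |R|=0.7114
  mid=-1.33999 |R|=0.33999 →hi
  mid=-1.86568 |R|=0.86568 →hi
  mid=-2.12853 |R|=1.12853 →lo
  mid=-1.99711 |R|=0.99711 →hi
  mid=-2.06282 |R|=1.06282 →lo
  mid=-2.02996 |R|=1.02996 →lo
  mid=-2.01354 |R|=1.01354 →lo
  ...
  [-2.00006,-1.99993] ⇒ x*=-2.0000
Stable set (-2.0000, 0).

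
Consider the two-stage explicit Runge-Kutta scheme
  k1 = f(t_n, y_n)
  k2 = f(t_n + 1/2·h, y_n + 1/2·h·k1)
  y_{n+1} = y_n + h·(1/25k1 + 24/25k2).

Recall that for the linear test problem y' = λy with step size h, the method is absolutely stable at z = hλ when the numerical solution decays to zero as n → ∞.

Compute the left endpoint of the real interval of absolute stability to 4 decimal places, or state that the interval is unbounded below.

With y'=λy (z=hλ):
  k1=λy_n ⇒ h·k1=z·y_n;  k2=λ(1+1/2z)y_n ⇒ h·k2=z(1+1/2z)y_n
  y_{n+1}/y_n = 1 + 1/25z + 24/25z(1+1/2z) = 1 + z + 12/25z²
  ⇒ R(z) = 1 + z + 12/25z².

Find x<0 with |R(x)|<1.
x=-0.51: |R|=0.6148
R=1: x+12/25x²=0 ⇒ x=−25/12=-2.0833; min R=1−1/(4·12/25)=0.4792>−1
Confirm numerically:
  x=-1.789: |R|=0.74725 <1
  x=-1.490: |R|=0.57565 <1
  x=-1.480: |R|=0.57139 <1
  x=-1.461: |R|=0.56357 <1
  x=-2.628: |R|=1.68706 >1
  x=-2.480: |R|=1.47219 >1
  x=-2.421: |R|=1.39240 >1
Stable set (-2.0833, 0).

left endpoint -2.0833.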